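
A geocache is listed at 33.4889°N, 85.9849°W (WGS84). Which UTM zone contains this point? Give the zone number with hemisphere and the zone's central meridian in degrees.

Zone 16N, central meridian -87°

UTM zone = ⌊(λ + 180)/6⌋ + 1; -85.9849° ∈ [-90°, -84°) → zone 16.
Hemisphere: N (φ ≥ 0).
Central meridian λ₀ = 6×16 − 183 = -87°.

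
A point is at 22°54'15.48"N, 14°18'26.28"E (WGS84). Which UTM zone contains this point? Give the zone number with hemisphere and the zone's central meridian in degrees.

Zone 33N, central meridian 15°

UTM zone = ⌊(λ + 180)/6⌋ + 1; 14.3073° ∈ [12°, 18°) → zone 33.
Hemisphere: N (φ ≥ 0).
Central meridian λ₀ = 6×33 − 183 = 15°.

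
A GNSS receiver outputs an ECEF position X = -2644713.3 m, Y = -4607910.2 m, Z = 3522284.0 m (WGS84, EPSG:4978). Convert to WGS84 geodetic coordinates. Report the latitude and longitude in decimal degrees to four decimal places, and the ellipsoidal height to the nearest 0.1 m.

λ = atan2(Y, X) = -119.85369937°; p = √(X²+Y²) = 5312941.3 m.
Bowring's method on WGS84 (a = 6378137 m, b = 6356752.314 m) gives φ = 33.72030005°, h = 2882.111 m.

lat 33.7203°, lon -119.8537°, h 2882.1 m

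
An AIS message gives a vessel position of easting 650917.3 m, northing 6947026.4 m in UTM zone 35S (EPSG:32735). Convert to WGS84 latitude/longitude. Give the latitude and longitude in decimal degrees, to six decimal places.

lat -27.592300°, lon 28.529100°

Zone 35S: λ₀ = 27°, k₀ = 0.9996, false easting 500000 m, false northing 10000000 m.
Meridian distance M = (N − FN)/k₀ = -3054195.3 m.
Inverse transverse Mercator on WGS84 gives φ = -27.59230008°, λ = 28.52909980°.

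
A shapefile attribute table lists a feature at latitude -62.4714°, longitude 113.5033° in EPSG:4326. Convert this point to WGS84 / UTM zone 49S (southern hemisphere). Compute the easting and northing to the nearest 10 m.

Zone 49 central meridian λ₀ = 6×49 − 183 = 111°; Δλ = +2.5033°.
Transverse Mercator on WGS84 with k₀ = 0.9996 gives E = 629062.230 m, N = 3070802.849 m.

E 629060 m, N 3070800 m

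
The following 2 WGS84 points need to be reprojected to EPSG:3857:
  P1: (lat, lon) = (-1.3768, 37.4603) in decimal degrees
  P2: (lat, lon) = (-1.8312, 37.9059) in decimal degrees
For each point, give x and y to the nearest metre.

P1: x 4170062 m, y -153279 m; P2: x 4219665 m, y -203883 m

Web Mercator: x = R·λ, y = R·ln tan(π/4+φ/2), R = 6378137 m.
P1 (-1.3768°, 37.4603°) → (4170061.521, -153279.427) m.
P2 (-1.8312°, 37.9059°) → (4219665.486, -203882.965) m.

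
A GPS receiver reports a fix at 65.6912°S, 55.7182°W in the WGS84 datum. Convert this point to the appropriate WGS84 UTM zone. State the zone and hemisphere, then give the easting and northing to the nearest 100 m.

Longitude -55.7182° lies in the 6° band [-60°, -54°), giving zone 21; latitude is south of the equator, so 21S.
Zone 21 central meridian λ₀ = 6×21 − 183 = -57°; Δλ = +1.2818°.
Transverse Mercator on WGS84 with k₀ = 0.9996 gives E = 558875.848 m, N = 2713908.763 m.

Zone 21S: E 558900 m, N 2713900 m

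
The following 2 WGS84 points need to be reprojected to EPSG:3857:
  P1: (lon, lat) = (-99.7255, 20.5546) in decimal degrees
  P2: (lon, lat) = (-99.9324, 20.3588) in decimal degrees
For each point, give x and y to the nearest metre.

P1: x -11101392 m, y 2338848 m; P2: x -11124424 m, y 2315585 m

Web Mercator: x = R·λ, y = R·ln tan(π/4+φ/2), R = 6378137 m.
P1 (20.5546°, -99.7255°) → (-11101391.879, 2338847.947) m.
P2 (20.3588°, -99.9324°) → (-11124423.882, 2315584.505) m.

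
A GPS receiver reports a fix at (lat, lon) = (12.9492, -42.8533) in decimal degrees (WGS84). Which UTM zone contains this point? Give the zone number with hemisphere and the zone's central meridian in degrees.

UTM zone = ⌊(λ + 180)/6⌋ + 1; -42.8533° ∈ [-48°, -42°) → zone 23.
Hemisphere: N (φ ≥ 0).
Central meridian λ₀ = 6×23 − 183 = -45°.

Zone 23N, central meridian -45°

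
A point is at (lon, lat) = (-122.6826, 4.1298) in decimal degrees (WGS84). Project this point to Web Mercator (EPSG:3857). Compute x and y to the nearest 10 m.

Web Mercator is spherical with R = a = 6378137 m.
x = R·λ = 6378137 × -2.141215305 = -13656964.561 m.
y = R·ln tan(π/4 + φ/2) = 6378137 × 0.072141101 = 460125.823 m.

x -13656960 m, y 460130 m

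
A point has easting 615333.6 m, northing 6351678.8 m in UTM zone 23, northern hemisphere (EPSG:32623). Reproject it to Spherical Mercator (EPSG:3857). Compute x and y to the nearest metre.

x -4796334 m, y 7820346 m

Unproject from UTM 23N (λ₀ = -45°) → φ = 57.29350023°, λ = -43.08620007°.
Web Mercator (R = 6378137 m): x = -4796333.852 m, y = 7820345.687 m.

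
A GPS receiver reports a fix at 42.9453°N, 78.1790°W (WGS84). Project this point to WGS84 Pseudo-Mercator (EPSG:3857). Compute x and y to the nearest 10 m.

Web Mercator is spherical with R = a = 6378137 m.
x = R·λ = 6378137 × -1.364480956 = -8702846.471 m.
y = R·ln tan(π/4 + φ/2) = 6378137 × 0.831535863 = 5303649.652 m.

x -8702850 m, y 5303650 m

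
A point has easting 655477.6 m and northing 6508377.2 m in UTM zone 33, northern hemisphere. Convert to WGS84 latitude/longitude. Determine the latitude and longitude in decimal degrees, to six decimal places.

lat 58.687600°, lon 17.682400°

Zone 33N: λ₀ = 15°, k₀ = 0.9996, false easting 500000 m.
Meridian distance M = (N − FN)/k₀ = 6510981.6 m.
Inverse transverse Mercator on WGS84 gives φ = 58.68760004°, λ = 17.68240020°.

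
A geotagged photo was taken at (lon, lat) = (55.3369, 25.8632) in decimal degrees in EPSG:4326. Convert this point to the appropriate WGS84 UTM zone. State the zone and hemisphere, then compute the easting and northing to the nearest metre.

Longitude 55.3369° lies in the 6° band [54°, 60°), giving zone 40; latitude is north of the equator, so 40N.
Zone 40 central meridian λ₀ = 6×40 − 183 = 57°; Δλ = -1.6631°.
Transverse Mercator on WGS84 with k₀ = 0.9996 gives E = 333353.936 m, N = 2861589.487 m.

Zone 40N: E 333354 m, N 2861589 m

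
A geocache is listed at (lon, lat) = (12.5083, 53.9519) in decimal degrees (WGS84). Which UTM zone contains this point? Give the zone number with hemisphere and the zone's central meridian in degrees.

Zone 33N, central meridian 15°

UTM zone = ⌊(λ + 180)/6⌋ + 1; 12.5083° ∈ [12°, 18°) → zone 33.
Hemisphere: N (φ ≥ 0).
Central meridian λ₀ = 6×33 − 183 = 15°.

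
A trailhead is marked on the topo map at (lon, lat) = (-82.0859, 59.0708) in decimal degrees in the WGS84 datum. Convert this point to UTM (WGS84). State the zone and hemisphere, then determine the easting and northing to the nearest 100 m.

Longitude -82.0859° lies in the 6° band [-84°, -78°), giving zone 17; latitude is north of the equator, so 17N.
Zone 17 central meridian λ₀ = 6×17 − 183 = -81°; Δλ = -1.0859°.
Transverse Mercator on WGS84 with k₀ = 0.9996 gives E = 437742.415 m, N = 6548441.782 m.

Zone 17N: E 437700 m, N 6548400 m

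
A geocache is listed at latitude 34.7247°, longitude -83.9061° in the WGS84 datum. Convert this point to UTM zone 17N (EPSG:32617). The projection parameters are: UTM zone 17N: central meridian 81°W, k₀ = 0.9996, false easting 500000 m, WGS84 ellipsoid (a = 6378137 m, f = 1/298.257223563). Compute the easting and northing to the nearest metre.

E 233888 m, N 3846360 m

Zone 17 central meridian λ₀ = 6×17 − 183 = -81°; Δλ = -2.9061°.
Transverse Mercator on WGS84 with k₀ = 0.9996 gives E = 233888.081 m, N = 3846360.298 m.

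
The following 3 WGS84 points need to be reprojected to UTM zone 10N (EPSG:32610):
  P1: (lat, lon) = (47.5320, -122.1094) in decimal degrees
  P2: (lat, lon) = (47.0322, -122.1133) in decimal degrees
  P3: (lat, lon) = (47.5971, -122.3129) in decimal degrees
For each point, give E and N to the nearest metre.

P1: E 567033 m, N 5264670 m; P2: E 567371 m, N 5209124 m; P3: E 551652 m, N 5271750 m

UTM zone 10N: λ₀ = -123°, k₀ = 0.9996.
P1 (47.5320°, -122.1094°) → (567033.139, 5264670.416) m.
P2 (47.0322°, -122.1133°) → (567371.181, 5209123.868) m.
P3 (47.5971°, -122.3129°) → (551652.261, 5271749.844) m.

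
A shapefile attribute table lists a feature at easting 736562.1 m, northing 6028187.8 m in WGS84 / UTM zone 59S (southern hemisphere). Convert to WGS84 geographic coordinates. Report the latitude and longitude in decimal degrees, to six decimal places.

Zone 59S: λ₀ = 171°, k₀ = 0.9996, false easting 500000 m, false northing 10000000 m.
Meridian distance M = (N − FN)/k₀ = -3973401.6 m.
Inverse transverse Mercator on WGS84 gives φ = -35.86200006°, λ = 173.61989968°.

lat -35.862000°, lon 173.619900°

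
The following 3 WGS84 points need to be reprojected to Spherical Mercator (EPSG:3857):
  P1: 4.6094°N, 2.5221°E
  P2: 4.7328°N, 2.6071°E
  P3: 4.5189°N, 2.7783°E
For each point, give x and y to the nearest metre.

Web Mercator: x = R·λ, y = R·ln tan(π/4+φ/2), R = 6378137 m.
P1 (4.6094°, 2.5221°) → (280758.888, 513670.446) m.
P2 (4.7328°, 2.6071°) → (290221.044, 527453.051) m.
P3 (4.5189°, 2.7783°) → (309278.941, 503563.982) m.

P1: x 280759 m, y 513670 m; P2: x 290221 m, y 527453 m; P3: x 309279 m, y 503564 m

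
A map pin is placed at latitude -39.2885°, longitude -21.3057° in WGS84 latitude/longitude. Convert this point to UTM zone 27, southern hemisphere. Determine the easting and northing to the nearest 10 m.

Zone 27 central meridian λ₀ = 6×27 − 183 = -21°; Δλ = -0.3057°.
Transverse Mercator on WGS84 with k₀ = 0.9996 gives E = 473636.710 m, N = 5651162.932 m.

E 473640 m, N 5651160 m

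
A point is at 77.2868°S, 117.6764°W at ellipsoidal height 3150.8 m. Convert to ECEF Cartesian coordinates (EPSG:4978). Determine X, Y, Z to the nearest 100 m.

WGS84: a = 6378137 m, e² = 0.006694380; N(φ) = a/√(1−e²sin²φ) = 6398549.461 m.
X = (N+h)·cosφ·cosλ = -654368.753 m; Y = (N+h)·cosφ·sinλ = -1247637.173 m; Z = (N(1−e²)+h)·sinφ = -6202971.150 m.

X -654400 m, Y -1247600 m, Z -6203000 m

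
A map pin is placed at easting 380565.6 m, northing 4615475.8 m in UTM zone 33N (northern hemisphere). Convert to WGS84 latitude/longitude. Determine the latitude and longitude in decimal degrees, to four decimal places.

lat 41.6821°, lon 13.5650°

Zone 33N: λ₀ = 15°, k₀ = 0.9996, false easting 500000 m.
Meridian distance M = (N − FN)/k₀ = 4617322.7 m.
Inverse transverse Mercator on WGS84 gives φ = 41.68209961°, λ = 13.56500035°.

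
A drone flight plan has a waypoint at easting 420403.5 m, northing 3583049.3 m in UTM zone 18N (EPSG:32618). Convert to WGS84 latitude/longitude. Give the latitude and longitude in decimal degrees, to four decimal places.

Zone 18N: λ₀ = -75°, k₀ = 0.9996, false easting 500000 m.
Meridian distance M = (N − FN)/k₀ = 3584483.1 m.
Inverse transverse Mercator on WGS84 gives φ = 32.38160043°, λ = -75.84619948°.

lat 32.3816°, lon -75.8462°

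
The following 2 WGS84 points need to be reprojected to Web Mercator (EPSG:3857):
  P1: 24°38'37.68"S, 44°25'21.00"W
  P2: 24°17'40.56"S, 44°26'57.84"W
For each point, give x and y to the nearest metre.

P1: x -4945090 m, y -2832056 m; P2: x -4948085 m, y -2789348 m

Web Mercator: x = R·λ, y = R·ln tan(π/4+φ/2), R = 6378137 m.
P1 (-24.6438°, -44.4225°) → (-4945090.080, -2832056.494) m.
P2 (-24.2946°, -44.4494°) → (-4948084.574, -2789347.713) m.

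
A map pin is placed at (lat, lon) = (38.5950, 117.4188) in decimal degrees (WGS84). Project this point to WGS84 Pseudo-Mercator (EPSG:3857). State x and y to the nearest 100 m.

x 13071000 m, y 4663800 m

Web Mercator is spherical with R = a = 6378137 m.
x = R·λ = 6378137 × 2.049344664 = 13071001.026 m.
y = R·ln tan(π/4 + φ/2) = 6378137 × 0.731220374 = 4663823.720 m.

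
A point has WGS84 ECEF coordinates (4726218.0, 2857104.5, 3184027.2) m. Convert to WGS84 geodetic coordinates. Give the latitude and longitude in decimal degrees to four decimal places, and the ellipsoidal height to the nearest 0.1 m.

lat 30.1317°, lon 31.1539°, h 2028.8 m

λ = atan2(Y, X) = 31.15390046°; p = √(X²+Y²) = 5522697.1 m.
Bowring's method on WGS84 (a = 6378137 m, b = 6356752.314 m) gives φ = 30.13169980°, h = 2028.771 m.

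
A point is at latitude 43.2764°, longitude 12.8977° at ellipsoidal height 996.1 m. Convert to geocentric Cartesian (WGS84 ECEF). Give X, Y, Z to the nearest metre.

X 4534321 m, Y 1038307 m, Z 4350592 m

WGS84: a = 6378137 m, e² = 0.006694380; N(φ) = a/√(1−e²sin²φ) = 6388193.313 m.
X = (N+h)·cosφ·cosλ = 4534321.240 m; Y = (N+h)·cosφ·sinλ = 1038306.632 m; Z = (N(1−e²)+h)·sinφ = 4350591.519 m.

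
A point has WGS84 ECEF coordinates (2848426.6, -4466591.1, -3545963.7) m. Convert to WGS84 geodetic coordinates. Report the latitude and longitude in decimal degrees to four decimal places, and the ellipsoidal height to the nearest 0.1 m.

λ = atan2(Y, X) = -57.47359949°; p = √(X²+Y²) = 5297543.8 m.
Bowring's method on WGS84 (a = 6378137 m, b = 6356752.314 m) gives φ = -33.97479979°, h = 3283.400 m.

lat -33.9748°, lon -57.4736°, h 3283.4 m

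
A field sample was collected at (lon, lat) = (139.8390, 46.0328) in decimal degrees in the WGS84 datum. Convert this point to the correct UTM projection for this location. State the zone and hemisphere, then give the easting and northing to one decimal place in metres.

Zone 54N: E 410154.4 m, N 5098347.0 m

Longitude 139.8390° lies in the 6° band [138°, 144°), giving zone 54; latitude is north of the equator, so 54N.
Zone 54 central meridian λ₀ = 6×54 − 183 = 141°; Δλ = -1.1610°.
Transverse Mercator on WGS84 with k₀ = 0.9996 gives E = 410154.431 m, N = 5098347.016 m.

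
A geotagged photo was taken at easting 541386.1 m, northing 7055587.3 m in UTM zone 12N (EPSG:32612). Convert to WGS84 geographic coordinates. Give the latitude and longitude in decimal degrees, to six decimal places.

Zone 12N: λ₀ = -111°, k₀ = 0.9996, false easting 500000 m.
Meridian distance M = (N − FN)/k₀ = 7058410.7 m.
Inverse transverse Mercator on WGS84 gives φ = 63.62580000°, λ = -110.16499945°.

lat 63.625800°, lon -110.164999°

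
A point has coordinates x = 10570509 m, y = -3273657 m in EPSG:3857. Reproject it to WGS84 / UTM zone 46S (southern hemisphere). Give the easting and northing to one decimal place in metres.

Web Mercator inverse (R = 6378137 m) → φ = -28.19560054°, λ = 94.95649796°.
UTM 46S forward: E = 692040.145 m, N = 6879580.066 m.

E 692040.1 m, N 6879580.1 m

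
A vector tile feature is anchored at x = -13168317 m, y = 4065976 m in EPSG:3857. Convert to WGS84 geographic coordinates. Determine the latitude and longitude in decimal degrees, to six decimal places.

lat 34.276397°, lon -118.293004°

R = 6378137 m. λ = x/R = -118.29300427°.
φ = 2·arctan(exp(y/R)) − 90° = 2·arctan(1.89172) − 90° = 34.27639665°.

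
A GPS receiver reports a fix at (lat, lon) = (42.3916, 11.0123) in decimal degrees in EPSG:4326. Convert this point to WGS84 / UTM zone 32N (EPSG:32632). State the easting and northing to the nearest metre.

E 665631 m, N 4695218 m

Zone 32 central meridian λ₀ = 6×32 − 183 = 9°; Δλ = +2.0123°.
Transverse Mercator on WGS84 with k₀ = 0.9996 gives E = 665631.367 m, N = 4695217.993 m.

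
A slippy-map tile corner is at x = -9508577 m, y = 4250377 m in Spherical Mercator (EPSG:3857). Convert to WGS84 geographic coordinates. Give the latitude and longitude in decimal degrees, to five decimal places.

R = 6378137 m. λ = x/R = -85.41700049°.
φ = 2·arctan(exp(y/R)) − 90° = 2·arctan(1.94721) − 90° = 35.63400365°.

lat 35.63400°, lon -85.41700°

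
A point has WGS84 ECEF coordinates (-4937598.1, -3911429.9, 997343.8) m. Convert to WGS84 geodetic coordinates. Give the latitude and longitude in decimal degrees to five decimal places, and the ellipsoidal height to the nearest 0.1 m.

λ = atan2(Y, X) = -141.61469954°; p = √(X²+Y²) = 6299139.5 m.
Bowring's method on WGS84 (a = 6378137 m, b = 6356752.314 m) gives φ = 9.05659971°, h = -5.827 m.

lat 9.05660°, lon -141.61470°, h -5.8 m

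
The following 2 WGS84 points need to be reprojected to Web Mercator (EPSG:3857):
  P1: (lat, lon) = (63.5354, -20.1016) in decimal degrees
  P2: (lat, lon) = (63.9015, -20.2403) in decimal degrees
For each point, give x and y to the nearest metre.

Web Mercator: x = R·λ, y = R·ln tan(π/4+φ/2), R = 6378137 m.
P1 (63.5354°, -20.1016°) → (-2237699.876, 9232752.893) m.
P2 (63.9015°, -20.2403°) → (-2253139.890, 9324795.159) m.

P1: x -2237700 m, y 9232753 m; P2: x -2253140 m, y 9324795 m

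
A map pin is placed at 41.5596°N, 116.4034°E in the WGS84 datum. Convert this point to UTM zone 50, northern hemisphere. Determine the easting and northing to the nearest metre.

E 450252 m, N 4601053 m

Zone 50 central meridian λ₀ = 6×50 − 183 = 117°; Δλ = -0.5966°.
Transverse Mercator on WGS84 with k₀ = 0.9996 gives E = 450251.682 m, N = 4601052.826 m.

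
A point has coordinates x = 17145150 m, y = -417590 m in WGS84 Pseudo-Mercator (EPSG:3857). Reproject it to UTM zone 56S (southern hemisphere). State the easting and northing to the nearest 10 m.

E 612990 m, N 9585600 m

Web Mercator inverse (R = 6378137 m) → φ = -3.74859763°, λ = 154.01750294°.
UTM 56S forward: E = 612987.909 m, N = 9585595.802 m.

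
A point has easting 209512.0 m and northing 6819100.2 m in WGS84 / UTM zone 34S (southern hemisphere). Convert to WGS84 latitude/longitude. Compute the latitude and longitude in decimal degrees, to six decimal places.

lat -28.722800°, lon 18.026200°

Zone 34S: λ₀ = 21°, k₀ = 0.9996, false easting 500000 m, false northing 10000000 m.
Meridian distance M = (N − FN)/k₀ = -3182172.7 m.
Inverse transverse Mercator on WGS84 gives φ = -28.72280029°, λ = 18.02619994°.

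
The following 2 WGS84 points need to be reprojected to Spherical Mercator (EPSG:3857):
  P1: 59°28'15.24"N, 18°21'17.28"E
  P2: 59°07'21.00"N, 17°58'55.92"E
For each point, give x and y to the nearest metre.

P1: x 2043247 m, y 8282870 m; P2: x 2001769 m, y 8206911 m

Web Mercator: x = R·λ, y = R·ln tan(π/4+φ/2), R = 6378137 m.
P1 (59.4709°, 18.3548°) → (2043246.990, 8282870.110) m.
P2 (59.1225°, 17.9822°) → (2001769.347, 8206911.075) m.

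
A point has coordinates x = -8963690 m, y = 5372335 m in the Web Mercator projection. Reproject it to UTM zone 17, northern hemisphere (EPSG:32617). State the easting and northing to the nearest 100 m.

Web Mercator inverse (R = 6378137 m) → φ = 43.39529735°, λ = -80.52219729°.
UTM 17N forward: E = 538694.349 m, N = 4804824.263 m.

E 538700 m, N 4804800 m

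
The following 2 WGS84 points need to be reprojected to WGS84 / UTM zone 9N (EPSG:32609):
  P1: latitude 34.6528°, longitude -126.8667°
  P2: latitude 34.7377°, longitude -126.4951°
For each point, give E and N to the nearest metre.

P1: E 695502 m, N 3836611 m; P2: E 729329 m, N 3846813 m

UTM zone 9N: λ₀ = -129°, k₀ = 0.9996.
P1 (34.6528°, -126.8667°) → (695501.938, 3836611.042) m.
P2 (34.7377°, -126.4951°) → (729329.104, 3846813.205) m.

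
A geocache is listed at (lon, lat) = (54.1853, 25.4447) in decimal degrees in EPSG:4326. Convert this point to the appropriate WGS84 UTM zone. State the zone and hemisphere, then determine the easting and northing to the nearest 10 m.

Longitude 54.1853° lies in the 6° band [54°, 60°), giving zone 40; latitude is north of the equator, so 40N.
Zone 40 central meridian λ₀ = 6×40 − 183 = 57°; Δλ = -2.8147°.
Transverse Mercator on WGS84 with k₀ = 0.9996 gives E = 216927.957 m, N = 2817179.139 m.

Zone 40N: E 216930 m, N 2817180 m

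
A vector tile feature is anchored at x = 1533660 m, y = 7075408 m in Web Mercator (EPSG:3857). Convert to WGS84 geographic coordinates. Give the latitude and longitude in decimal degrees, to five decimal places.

R = 6378137 m. λ = x/R = 13.77710219°.
φ = 2·arctan(exp(y/R)) − 90° = 2·arctan(3.03230) − 90° = 53.49670153°.

lat 53.49670°, lon 13.77710°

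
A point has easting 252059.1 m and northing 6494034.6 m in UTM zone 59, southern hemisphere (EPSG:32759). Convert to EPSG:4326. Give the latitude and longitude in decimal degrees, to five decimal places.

Zone 59S: λ₀ = 171°, k₀ = 0.9996, false easting 500000 m, false northing 10000000 m.
Meridian distance M = (N − FN)/k₀ = -3507368.3 m.
Inverse transverse Mercator on WGS84 gives φ = -31.66220040°, λ = 168.38500035°.

lat -31.66220°, lon 168.38500°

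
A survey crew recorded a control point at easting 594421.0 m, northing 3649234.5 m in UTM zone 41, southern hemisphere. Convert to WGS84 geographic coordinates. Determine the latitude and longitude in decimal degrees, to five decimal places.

Zone 41S: λ₀ = 63°, k₀ = 0.9996, false easting 500000 m, false northing 10000000 m.
Meridian distance M = (N − FN)/k₀ = -6353306.8 m.
Inverse transverse Mercator on WGS84 gives φ = -57.29010002°, λ = 64.56660008°.

lat -57.29010°, lon 64.56660°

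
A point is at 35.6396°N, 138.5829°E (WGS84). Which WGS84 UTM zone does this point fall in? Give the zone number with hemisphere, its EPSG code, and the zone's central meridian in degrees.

UTM zone = ⌊(λ + 180)/6⌋ + 1; 138.5829° ∈ [138°, 144°) → zone 54.
Hemisphere: N (φ ≥ 0).
Central meridian λ₀ = 6×54 − 183 = 141°.
EPSG code: 32654.

Zone 54N (EPSG:32654), central meridian 141°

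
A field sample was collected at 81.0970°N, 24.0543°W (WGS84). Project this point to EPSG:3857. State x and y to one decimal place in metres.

Web Mercator is spherical with R = a = 6378137 m.
x = R·λ = 6378137 × -0.419826734 = -2677712.427 m.
y = R·ln tan(π/4 + φ/2) = 6378137 × 2.552970924 = 16283198.308 m.

x -2677712.4 m, y 16283198.3 m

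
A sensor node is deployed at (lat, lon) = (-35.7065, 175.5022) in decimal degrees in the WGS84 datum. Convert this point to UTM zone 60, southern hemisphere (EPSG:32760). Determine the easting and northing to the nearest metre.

Zone 60 central meridian λ₀ = 6×60 − 183 = 177°; Δλ = -1.4978°.
Transverse Mercator on WGS84 with k₀ = 0.9996 gives E = 364503.458 m, N = 6047570.411 m.

E 364503 m, N 6047570 m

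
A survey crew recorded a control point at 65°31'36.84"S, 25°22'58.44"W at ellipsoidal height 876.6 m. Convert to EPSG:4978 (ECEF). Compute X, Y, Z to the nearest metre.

X 2394146 m, Y -1135949 m, Z -5783090 m

WGS84: a = 6378137 m, e² = 0.006694380; N(φ) = a/√(1−e²sin²φ) = 6395895.924 m.
X = (N+h)·cosφ·cosλ = 2394146.234 m; Y = (N+h)·cosφ·sinλ = -1135948.697 m; Z = (N(1−e²)+h)·sinφ = -5783090.298 m.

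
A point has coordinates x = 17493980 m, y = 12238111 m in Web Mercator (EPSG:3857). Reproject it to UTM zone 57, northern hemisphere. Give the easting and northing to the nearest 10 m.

Web Mercator inverse (R = 6378137 m) → φ = 73.29850063°, λ = 157.15109614°.
UTM 57N forward: E = 440700.428 m, N = 8134695.408 m.

E 440700 m, N 8134700 m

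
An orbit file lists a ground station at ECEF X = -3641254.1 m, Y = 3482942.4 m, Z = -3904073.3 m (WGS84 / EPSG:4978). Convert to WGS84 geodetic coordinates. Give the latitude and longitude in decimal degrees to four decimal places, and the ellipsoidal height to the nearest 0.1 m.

λ = atan2(Y, X) = 136.27299965°; p = √(X²+Y²) = 5038811.3 m.
Bowring's method on WGS84 (a = 6378137 m, b = 6356752.314 m) gives φ = -37.95489987°, h = 4187.161 m.

lat -37.9549°, lon 136.2730°, h 4187.2 m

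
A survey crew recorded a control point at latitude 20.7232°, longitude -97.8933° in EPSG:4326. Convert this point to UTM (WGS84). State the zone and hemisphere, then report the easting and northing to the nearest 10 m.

Longitude -97.8933° lies in the 6° band [-102°, -96°), giving zone 14; latitude is north of the equator, so 14N.
Zone 14 central meridian λ₀ = 6×14 − 183 = -99°; Δλ = +1.1067°.
Transverse Mercator on WGS84 with k₀ = 0.9996 gives E = 615234.139 m, N = 2291907.759 m.

Zone 14N: E 615230 m, N 2291910 m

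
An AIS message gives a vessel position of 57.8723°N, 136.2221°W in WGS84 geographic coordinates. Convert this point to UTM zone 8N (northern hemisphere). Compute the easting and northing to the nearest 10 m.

E 427510 m, N 6415150 m

Zone 8 central meridian λ₀ = 6×8 − 183 = -135°; Δλ = -1.2221°.
Transverse Mercator on WGS84 with k₀ = 0.9996 gives E = 427508.033 m, N = 6415147.829 m.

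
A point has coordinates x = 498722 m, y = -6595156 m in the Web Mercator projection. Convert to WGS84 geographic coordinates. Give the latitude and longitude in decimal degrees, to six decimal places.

R = 6378137 m. λ = x/R = 4.48009595°.
φ = 2·arctan(exp(y/R)) − 90° = 2·arctan(0.35557) − 90° = -50.85200072°.

lat -50.852001°, lon 4.480096°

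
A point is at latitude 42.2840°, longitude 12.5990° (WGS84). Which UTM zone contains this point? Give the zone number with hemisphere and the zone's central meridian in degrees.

Zone 33N, central meridian 15°

UTM zone = ⌊(λ + 180)/6⌋ + 1; 12.5990° ∈ [12°, 18°) → zone 33.
Hemisphere: N (φ ≥ 0).
Central meridian λ₀ = 6×33 − 183 = 15°.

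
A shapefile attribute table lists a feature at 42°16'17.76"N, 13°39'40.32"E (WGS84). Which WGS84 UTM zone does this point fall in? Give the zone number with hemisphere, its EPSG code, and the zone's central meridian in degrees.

Zone 33N (EPSG:32633), central meridian 15°

UTM zone = ⌊(λ + 180)/6⌋ + 1; 13.6612° ∈ [12°, 18°) → zone 33.
Hemisphere: N (φ ≥ 0).
Central meridian λ₀ = 6×33 − 183 = 15°.
EPSG code: 32633.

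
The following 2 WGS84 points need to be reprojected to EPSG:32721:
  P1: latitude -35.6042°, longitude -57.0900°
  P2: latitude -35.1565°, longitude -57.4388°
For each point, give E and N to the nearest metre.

UTM zone 21S: λ₀ = -57°, k₀ = 0.9996.
P1 (-35.6042°, -57.0900°) → (491848.175, 6059946.376) m.
P2 (-35.1565°, -57.4388°) → (460035.028, 6109513.335) m.

P1: E 491848 m, N 6059946 m; P2: E 460035 m, N 6109513 m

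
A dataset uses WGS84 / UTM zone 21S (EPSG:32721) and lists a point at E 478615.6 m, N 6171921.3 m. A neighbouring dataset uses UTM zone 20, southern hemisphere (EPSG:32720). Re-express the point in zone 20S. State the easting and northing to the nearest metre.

E 1029133 m, N 6156797 m

UTM 21S → geographic: φ = -34.59430010°, λ = -57.23319997°.
UTM 20S (λ₀ = -63°) forward: E = 1029133.395 m, N = 6156796.928 m.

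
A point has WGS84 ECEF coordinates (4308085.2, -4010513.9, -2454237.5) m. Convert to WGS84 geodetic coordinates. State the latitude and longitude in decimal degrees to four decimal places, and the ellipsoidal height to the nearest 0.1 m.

λ = atan2(Y, X) = -42.95130014°; p = √(X²+Y²) = 5885900.1 m.
Bowring's method on WGS84 (a = 6378137 m, b = 6356752.314 m) gives φ = -22.77160019°, h = 2120.193 m.

lat -22.7716°, lon -42.9513°, h 2120.2 m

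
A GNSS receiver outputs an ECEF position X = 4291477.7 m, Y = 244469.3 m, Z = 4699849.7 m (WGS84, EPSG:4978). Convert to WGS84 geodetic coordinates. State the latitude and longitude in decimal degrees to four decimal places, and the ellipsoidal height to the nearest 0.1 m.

lat 47.7458°, lon 3.2604°, h 2610.4 m

λ = atan2(Y, X) = 3.26040069°; p = √(X²+Y²) = 4298435.3 m.
Bowring's method on WGS84 (a = 6378137 m, b = 6356752.314 m) gives φ = 47.74580005°, h = 2610.448 m.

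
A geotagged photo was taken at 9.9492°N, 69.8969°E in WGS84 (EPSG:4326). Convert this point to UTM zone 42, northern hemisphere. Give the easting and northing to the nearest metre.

E 598315 m, N 1099929 m

Zone 42 central meridian λ₀ = 6×42 − 183 = 69°; Δλ = +0.8969°.
Transverse Mercator on WGS84 with k₀ = 0.9996 gives E = 598315.242 m, N = 1099928.832 m.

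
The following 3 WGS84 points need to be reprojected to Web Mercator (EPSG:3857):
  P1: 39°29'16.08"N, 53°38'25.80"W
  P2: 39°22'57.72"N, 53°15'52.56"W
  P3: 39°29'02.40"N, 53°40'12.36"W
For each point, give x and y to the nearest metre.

Web Mercator: x = R·λ, y = R·ln tan(π/4+φ/2), R = 6378137 m.
P1 (39.4878°, -53.6405°) → (-5971233.146, 4791787.564) m.
P2 (39.3827°, -53.2646°) → (-5929388.149, 4776639.264) m.
P3 (39.4840°, -53.6701°) → (-5974528.203, 4791239.463) m.

P1: x -5971233 m, y 4791788 m; P2: x -5929388 m, y 4776639 m; P3: x -5974528 m, y 4791239 m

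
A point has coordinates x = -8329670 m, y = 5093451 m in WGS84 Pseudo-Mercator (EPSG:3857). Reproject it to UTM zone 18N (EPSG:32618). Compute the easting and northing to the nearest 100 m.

Web Mercator inverse (R = 6378137 m) → φ = 41.54759879°, λ = -74.82669873°.
UTM 18N forward: E = 514453.611 m, N = 4599563.120 m.

E 514500 m, N 4599600 m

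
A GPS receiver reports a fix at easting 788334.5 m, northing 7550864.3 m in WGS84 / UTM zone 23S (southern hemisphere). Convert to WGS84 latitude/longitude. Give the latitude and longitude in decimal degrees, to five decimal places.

Zone 23S: λ₀ = -45°, k₀ = 0.9996, false easting 500000 m, false northing 10000000 m.
Meridian distance M = (N − FN)/k₀ = -2450115.7 m.
Inverse transverse Mercator on WGS84 gives φ = -22.12339989°, λ = -42.20499979°.

lat -22.12340°, lon -42.20500°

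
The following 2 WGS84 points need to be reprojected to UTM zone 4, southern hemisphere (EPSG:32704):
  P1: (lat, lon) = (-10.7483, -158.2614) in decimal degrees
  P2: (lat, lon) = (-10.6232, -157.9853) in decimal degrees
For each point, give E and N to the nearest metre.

P1: E 580757 m, N 8811754 m; P2: E 610994 m, N 8825502 m

UTM zone 4S: λ₀ = -159°, k₀ = 0.9996.
P1 (-10.7483°, -158.2614°) → (580757.278, 8811753.846) m.
P2 (-10.6232°, -157.9853°) → (610993.574, 8825501.809) m.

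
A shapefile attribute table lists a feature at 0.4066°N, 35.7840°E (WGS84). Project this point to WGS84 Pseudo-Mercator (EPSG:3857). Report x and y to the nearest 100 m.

Web Mercator is spherical with R = a = 6378137 m.
x = R·λ = 6378137 × 0.624548620 = 3983456.659 m.
y = R·ln tan(π/4 + φ/2) = 6378137 × 0.007096568 = 45262.885 m.

x 3983500 m, y 45300 m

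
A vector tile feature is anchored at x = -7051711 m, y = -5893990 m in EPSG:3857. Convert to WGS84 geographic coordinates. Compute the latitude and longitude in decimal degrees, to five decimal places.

R = 6378137 m. λ = x/R = -63.34659770°.
φ = 2·arctan(exp(y/R)) − 90° = 2·arctan(0.39689) − 90° = -46.70460084°.

lat -46.70460°, lon -63.34660°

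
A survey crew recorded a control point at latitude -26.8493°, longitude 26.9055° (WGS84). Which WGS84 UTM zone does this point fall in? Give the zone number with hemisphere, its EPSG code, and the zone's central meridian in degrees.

Zone 35S (EPSG:32735), central meridian 27°

UTM zone = ⌊(λ + 180)/6⌋ + 1; 26.9055° ∈ [24°, 30°) → zone 35.
Hemisphere: S (φ < 0).
Central meridian λ₀ = 6×35 − 183 = 27°.
EPSG code: 32735.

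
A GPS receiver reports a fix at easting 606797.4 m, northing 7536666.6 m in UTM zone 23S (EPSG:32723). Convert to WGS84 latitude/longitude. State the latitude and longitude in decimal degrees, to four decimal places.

lat -22.2723°, lon -43.9634°

Zone 23S: λ₀ = -45°, k₀ = 0.9996, false easting 500000 m, false northing 10000000 m.
Meridian distance M = (N − FN)/k₀ = -2464319.1 m.
Inverse transverse Mercator on WGS84 gives φ = -22.27229966°, λ = -43.96340034°.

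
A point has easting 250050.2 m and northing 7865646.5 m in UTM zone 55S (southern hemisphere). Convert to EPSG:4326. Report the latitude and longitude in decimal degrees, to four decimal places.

lat -19.2875°, lon 144.6216°

Zone 55S: λ₀ = 147°, k₀ = 0.9996, false easting 500000 m, false northing 10000000 m.
Meridian distance M = (N − FN)/k₀ = -2135207.6 m.
Inverse transverse Mercator on WGS84 gives φ = -19.28750032°, λ = 144.62159994°.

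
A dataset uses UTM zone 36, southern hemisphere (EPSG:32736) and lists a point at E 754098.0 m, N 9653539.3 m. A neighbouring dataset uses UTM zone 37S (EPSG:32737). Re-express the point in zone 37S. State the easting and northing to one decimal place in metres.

E 87081.9 m, N 9653084.5 m

UTM 36S → geographic: φ = -3.13200030°, λ = 35.28630026°.
UTM 37S (λ₀ = 39°) forward: E = 87081.897 m, N = 9653084.482 m.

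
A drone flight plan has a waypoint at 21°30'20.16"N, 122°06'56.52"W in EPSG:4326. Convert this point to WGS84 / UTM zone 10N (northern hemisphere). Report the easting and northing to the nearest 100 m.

E 591600 m, N 2378400 m

Zone 10 central meridian λ₀ = 6×10 − 183 = -123°; Δλ = +0.8843°.
Transverse Mercator on WGS84 with k₀ = 0.9996 gives E = 591593.869 m, N = 2378364.579 m.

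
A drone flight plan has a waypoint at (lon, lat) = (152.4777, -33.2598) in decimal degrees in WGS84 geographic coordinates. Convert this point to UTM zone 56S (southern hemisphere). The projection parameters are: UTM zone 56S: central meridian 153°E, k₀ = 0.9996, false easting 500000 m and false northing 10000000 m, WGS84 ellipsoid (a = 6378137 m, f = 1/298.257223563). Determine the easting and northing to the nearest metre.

Zone 56 central meridian λ₀ = 6×56 − 183 = 153°; Δλ = -0.5223°.
Transverse Mercator on WGS84 with k₀ = 0.9996 gives E = 451352.136 m, N = 6319789.394 m.

E 451352 m, N 6319789 m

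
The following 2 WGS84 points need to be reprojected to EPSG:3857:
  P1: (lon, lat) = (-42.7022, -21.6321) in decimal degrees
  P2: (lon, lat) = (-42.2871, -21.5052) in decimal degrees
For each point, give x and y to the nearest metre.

Web Mercator: x = R·λ, y = R·ln tan(π/4+φ/2), R = 6378137 m.
P1 (-21.6321°, -42.7022°) → (-4753587.160, -2467411.342) m.
P2 (-21.5052°, -42.2871°) → (-4707378.439, -2452221.251) m.

P1: x -4753587 m, y -2467411 m; P2: x -4707378 m, y -2452221 m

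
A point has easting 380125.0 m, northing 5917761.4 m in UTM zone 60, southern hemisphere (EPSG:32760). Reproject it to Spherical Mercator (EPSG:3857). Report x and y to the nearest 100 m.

Unproject from UTM 60S (λ₀ = 177°) → φ = -36.87849957°, λ = 175.65489974°.
Web Mercator (R = 6378137 m): x = 19553813.995 m, y = -4422184.698 m.

x 19553800 m, y -4422200 m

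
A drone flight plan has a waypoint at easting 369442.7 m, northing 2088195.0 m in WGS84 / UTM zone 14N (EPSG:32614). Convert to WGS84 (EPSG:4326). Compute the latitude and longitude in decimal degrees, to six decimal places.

Zone 14N: λ₀ = -99°, k₀ = 0.9996, false easting 500000 m.
Meridian distance M = (N − FN)/k₀ = 2089030.6 m.
Inverse transverse Mercator on WGS84 gives φ = 18.88170036°, λ = -100.23950036°.

lat 18.881700°, lon -100.239500°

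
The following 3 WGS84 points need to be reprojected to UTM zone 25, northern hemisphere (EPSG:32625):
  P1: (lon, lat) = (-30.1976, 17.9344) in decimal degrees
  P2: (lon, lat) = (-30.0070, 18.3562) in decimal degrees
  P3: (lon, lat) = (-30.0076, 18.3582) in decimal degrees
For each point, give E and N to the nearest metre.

P1: E 796875 m, N 1985165 m; P2: E 816321 m, N 2032198 m; P3: E 816254 m, N 2032419 m

UTM zone 25N: λ₀ = -33°, k₀ = 0.9996.
P1 (17.9344°, -30.1976°) → (796875.491, 1985164.743) m.
P2 (18.3562°, -30.0070°) → (816320.703, 2032198.414) m.
P3 (18.3582°, -30.0076°) → (816253.597, 2032418.893) m.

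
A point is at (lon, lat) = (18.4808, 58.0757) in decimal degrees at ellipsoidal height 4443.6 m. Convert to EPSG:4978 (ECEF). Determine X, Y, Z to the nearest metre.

X 3208785 m, Y 1072449 m, Z 5393972 m

WGS84: a = 6378137 m, e² = 0.006694380; N(φ) = a/√(1−e²sin²φ) = 6393571.959 m.
X = (N+h)·cosφ·cosλ = 3208785.111 m; Y = (N+h)·cosφ·sinλ = 1072448.958 m; Z = (N(1−e²)+h)·sinφ = 5393972.422 m.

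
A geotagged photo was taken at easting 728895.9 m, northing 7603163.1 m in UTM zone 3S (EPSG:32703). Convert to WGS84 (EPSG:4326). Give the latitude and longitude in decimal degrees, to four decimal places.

lat -21.6601°, lon -162.7881°

Zone 3S: λ₀ = -165°, k₀ = 0.9996, false easting 500000 m, false northing 10000000 m.
Meridian distance M = (N − FN)/k₀ = -2397796.0 m.
Inverse transverse Mercator on WGS84 gives φ = -21.66009995°, λ = -162.78810006°.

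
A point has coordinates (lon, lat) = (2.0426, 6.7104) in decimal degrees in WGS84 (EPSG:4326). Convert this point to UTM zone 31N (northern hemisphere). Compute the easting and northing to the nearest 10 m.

Zone 31 central meridian λ₀ = 6×31 − 183 = 3°; Δλ = -0.9574°.
Transverse Mercator on WGS84 with k₀ = 0.9996 gives E = 394185.513 m, N = 741838.095 m.

E 394190 m, N 741840 m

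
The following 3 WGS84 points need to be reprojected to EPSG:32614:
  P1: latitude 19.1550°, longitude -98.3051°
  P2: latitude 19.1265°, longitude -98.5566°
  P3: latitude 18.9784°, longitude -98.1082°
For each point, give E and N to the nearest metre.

P1: E 573072 m, N 2118123 m; P2: E 546633 m, N 2114884 m; P3: E 593877 m, N 2098675 m

UTM zone 14N: λ₀ = -99°, k₀ = 0.9996.
P1 (19.1550°, -98.3051°) → (573071.579, 2118123.406) m.
P2 (19.1265°, -98.5566°) → (546632.792, 2114883.617) m.
P3 (18.9784°, -98.1082°) → (593876.967, 2098675.072) m.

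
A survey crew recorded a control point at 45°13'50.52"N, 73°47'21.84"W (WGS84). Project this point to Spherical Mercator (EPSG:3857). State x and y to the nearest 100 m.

x -8214200 m, y 5657900 m

Web Mercator is spherical with R = a = 6378137 m.
x = R·λ = 6378137 × -1.287867983 = -8214198.434 m.
y = R·ln tan(π/4 + φ/2) = 6378137 × 0.887079392 = 5657913.894 m.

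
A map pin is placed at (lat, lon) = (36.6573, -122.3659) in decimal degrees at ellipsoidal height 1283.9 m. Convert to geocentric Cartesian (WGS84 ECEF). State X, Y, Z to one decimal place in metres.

X -2742904.6 m, Y -4327817.3 m, Z 3787718.6 m

WGS84: a = 6378137 m, e² = 0.006694380; N(φ) = a/√(1−e²sin²φ) = 6385760.263 m.
X = (N+h)·cosφ·cosλ = -2742904.647 m; Y = (N+h)·cosφ·sinλ = -4327817.292 m; Z = (N(1−e²)+h)·sinφ = 3787718.560 m.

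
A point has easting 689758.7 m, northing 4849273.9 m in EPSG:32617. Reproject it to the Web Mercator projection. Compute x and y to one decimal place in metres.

Unproject from UTM 17N (λ₀ = -81°) → φ = 43.77219969°, λ = -78.64219948°.
Web Mercator (R = 6378137 m): x = -8754409.601 m, y = 5430256.971 m.

x -8754409.6 m, y 5430257.0 m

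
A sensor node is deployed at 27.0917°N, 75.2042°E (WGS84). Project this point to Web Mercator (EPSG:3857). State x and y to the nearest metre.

x 8371693 m, y 3134933 m

Web Mercator is spherical with R = a = 6378137 m.
x = R·λ = 6378137 × 1.312560901 = 8371693.250 m.
y = R·ln tan(π/4 + φ/2) = 6378137 × 0.491512354 = 3134933.131 m.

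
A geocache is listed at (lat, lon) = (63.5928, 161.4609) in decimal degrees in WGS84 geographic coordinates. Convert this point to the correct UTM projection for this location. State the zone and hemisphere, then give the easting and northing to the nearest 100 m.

Longitude 161.4609° lies in the 6° band [156°, 162°), giving zone 57; latitude is north of the equator, so 57N.
Zone 57 central meridian λ₀ = 6×57 − 183 = 159°; Δλ = +2.4609°.
Transverse Mercator on WGS84 with k₀ = 0.9996 gives E = 622093.836 m, N = 7053988.960 m.

Zone 57N: E 622100 m, N 7054000 m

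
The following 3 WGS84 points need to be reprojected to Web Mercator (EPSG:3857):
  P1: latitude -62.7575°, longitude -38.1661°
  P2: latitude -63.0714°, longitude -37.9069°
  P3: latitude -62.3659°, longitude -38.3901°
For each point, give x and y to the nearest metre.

P1: x -4248631 m, y -9041035 m; P2: x -4219777 m, y -9117780 m; P3: x -4273566 m, y -8946430 m

Web Mercator: x = R·λ, y = R·ln tan(π/4+φ/2), R = 6378137 m.
P1 (-62.7575°, -38.1661°) → (-4248630.818, -9041034.789) m.
P2 (-63.0714°, -37.9069°) → (-4219776.806, -9117779.796) m.
P3 (-62.3659°, -38.3901°) → (-4273566.384, -8946429.592) m.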